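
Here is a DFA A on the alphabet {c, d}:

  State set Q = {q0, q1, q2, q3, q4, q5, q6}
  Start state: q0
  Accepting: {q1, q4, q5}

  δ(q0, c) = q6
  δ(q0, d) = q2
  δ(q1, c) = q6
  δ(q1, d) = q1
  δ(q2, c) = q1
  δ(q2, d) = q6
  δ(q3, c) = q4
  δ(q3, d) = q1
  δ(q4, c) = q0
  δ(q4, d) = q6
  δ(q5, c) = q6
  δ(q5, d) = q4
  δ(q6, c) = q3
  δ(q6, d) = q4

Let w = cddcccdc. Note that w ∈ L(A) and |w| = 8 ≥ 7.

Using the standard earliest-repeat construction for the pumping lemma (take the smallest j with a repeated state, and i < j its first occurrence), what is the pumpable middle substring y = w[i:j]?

State sequence: q0 -c-> q6 -d-> q4 -d-> q6 -c-> q3 -c-> q4 -c-> q0 -d-> q2 -c-> q1
First repeat at step 3: q6 was already visited.

So i = 1, j = 3, giving x = w[0:1] = c, y = w[1:3] = dd, z = w[3:8] = cccdc.
Check: |xy| = 3 ≤ 7 and |y| = 2 ≥ 1. Reading y takes A from q6 back to q6, so every xyⁱz is accepted.
With |Q| = 7, pigeonhole forces a state repeat no later than step 7; the substring read between the first and second visits to that state can be pumped.

dd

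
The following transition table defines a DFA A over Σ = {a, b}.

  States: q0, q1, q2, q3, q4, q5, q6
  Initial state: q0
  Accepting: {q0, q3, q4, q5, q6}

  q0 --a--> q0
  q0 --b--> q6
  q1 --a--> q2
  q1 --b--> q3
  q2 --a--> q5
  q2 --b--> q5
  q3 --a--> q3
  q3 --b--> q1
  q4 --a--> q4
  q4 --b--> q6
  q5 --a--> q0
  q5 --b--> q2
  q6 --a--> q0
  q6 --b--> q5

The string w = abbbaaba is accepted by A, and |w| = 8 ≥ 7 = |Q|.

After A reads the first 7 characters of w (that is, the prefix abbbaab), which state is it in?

Run of A on the first 7 characters of w = a b b b a a b:
  step 0: q0  (start)
  step 1: q0  (read a: q0→q0)
  step 2: q6  (read b: q0→q6)
  step 3: q5  (read b: q6→q5)
  step 4: q2  (read b: q5→q2)
  step 5: q5  (read a: q2→q5)
  step 6: q0  (read a: q5→q0)
  step 7: q6  (read b: q0→q6)

After reading 7 characters, A is in state q6.

q6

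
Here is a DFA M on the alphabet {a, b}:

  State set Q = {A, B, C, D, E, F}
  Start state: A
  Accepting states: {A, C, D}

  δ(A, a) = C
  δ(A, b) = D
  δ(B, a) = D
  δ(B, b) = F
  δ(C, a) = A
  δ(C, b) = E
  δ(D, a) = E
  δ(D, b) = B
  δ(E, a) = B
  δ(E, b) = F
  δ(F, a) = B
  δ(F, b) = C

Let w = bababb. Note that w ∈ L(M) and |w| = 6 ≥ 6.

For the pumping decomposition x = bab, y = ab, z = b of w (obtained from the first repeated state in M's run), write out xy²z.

xy^2z = bab·ab·ab·b = babababb.
Reading y = ab takes M from F back to F, so after x·y·y the machine is still in F, and z then leads to the accepting state C. Hence babababb ∈ L(M).

babababb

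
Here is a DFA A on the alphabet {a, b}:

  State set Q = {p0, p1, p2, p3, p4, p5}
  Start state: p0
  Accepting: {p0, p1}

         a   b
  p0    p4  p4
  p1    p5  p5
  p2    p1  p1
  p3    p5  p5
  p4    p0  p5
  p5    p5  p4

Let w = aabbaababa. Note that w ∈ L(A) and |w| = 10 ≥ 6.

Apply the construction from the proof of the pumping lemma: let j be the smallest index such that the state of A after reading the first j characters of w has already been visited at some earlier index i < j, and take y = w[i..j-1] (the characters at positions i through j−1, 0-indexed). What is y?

State sequence: p0 -a-> p4 -a-> p0 -b-> p4 -b-> p5 -a-> p5 -a-> p5 -b-> p4 -a-> p0 -b-> p4 -a-> p0
First repeat at step 2: p0 was already visited.

So i = 0, j = 2, giving x = w[0:0] = ε, y = w[0:2] = aa, z = w[2:10] = bbaababa.
Check: |xy| = 2 ≤ 6 and |y| = 2 ≥ 1. Reading y takes A from p0 back to p0, so every xyⁱz is accepted.
Since A has 6 states, any run of length ≥ 6 visits 6+1 states, so by pigeonhole some state repeats within the first 6 steps — that repeat gives the pumpable loop.

aa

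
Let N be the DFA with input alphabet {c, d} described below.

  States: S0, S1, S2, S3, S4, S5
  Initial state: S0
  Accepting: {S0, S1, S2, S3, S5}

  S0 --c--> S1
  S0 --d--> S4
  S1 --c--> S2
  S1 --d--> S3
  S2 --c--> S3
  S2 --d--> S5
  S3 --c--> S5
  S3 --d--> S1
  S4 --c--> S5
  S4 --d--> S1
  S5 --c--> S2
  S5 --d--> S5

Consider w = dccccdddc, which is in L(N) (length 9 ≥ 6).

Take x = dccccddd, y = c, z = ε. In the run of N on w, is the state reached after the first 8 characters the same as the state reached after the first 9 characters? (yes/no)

no

State sequence: S0 -d-> S4 -c-> S5 -c-> S2 -c-> S3 -c-> S5 -d-> S5 -d-> S5 -d-> S5 -c-> S2

After x (step 8): S5. After xy (step 9): S2.
They differ (S5 ≠ S2), so y is not a cycle from the state after x; this split is not the one the pumping-lemma construction produces, and pumping y need not keep the string in L(N).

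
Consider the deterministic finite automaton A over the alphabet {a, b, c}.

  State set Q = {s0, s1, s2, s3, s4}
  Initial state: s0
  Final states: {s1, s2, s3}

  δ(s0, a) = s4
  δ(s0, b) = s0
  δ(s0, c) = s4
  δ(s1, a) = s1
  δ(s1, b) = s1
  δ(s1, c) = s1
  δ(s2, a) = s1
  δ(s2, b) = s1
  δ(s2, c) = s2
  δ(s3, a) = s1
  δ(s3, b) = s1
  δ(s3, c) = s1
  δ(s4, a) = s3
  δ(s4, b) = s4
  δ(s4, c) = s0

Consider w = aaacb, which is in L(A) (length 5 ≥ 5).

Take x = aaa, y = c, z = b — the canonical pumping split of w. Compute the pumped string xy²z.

xy^2z = aaa·c·c·b = aaaccb.
Reading y = c takes A from s1 back to s1, so after x·y·y the machine is still in s1, and z then leads to the accepting state s1. Hence aaaccb ∈ L(A).

aaaccb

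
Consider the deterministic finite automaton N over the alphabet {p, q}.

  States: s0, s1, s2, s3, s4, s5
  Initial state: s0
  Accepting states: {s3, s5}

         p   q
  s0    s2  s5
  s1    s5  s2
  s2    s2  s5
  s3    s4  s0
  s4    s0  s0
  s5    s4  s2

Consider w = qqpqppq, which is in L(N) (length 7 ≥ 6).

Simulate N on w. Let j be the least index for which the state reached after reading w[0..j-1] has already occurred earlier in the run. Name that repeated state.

s2

State sequence: s0 -q-> s5 -q-> s2 -p-> s2 -q-> s5 -p-> s4 -p-> s0 -q-> s5
First repeat at step 3: s2 was already visited.

The earliest repeat is at step j = 3: N is in s2, which it already visited at step i = 2.
The DFA has 6 states, so the proof of the pumping lemma guarantees a repeated state among the first 6+1 visited; the segment between the two visits is the pumpable y.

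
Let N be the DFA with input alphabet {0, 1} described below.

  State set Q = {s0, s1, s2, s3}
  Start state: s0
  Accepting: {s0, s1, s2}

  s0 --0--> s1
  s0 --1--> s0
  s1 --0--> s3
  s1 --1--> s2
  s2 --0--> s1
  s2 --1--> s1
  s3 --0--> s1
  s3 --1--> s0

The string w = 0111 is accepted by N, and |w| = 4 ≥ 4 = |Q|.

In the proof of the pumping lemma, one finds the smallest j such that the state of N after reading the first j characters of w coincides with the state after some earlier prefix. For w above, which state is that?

State sequence: s0 -0-> s1 -1-> s2 -1-> s1 -1-> s2
First repeat at step 3: s1 was already visited.

The earliest repeat is at step j = 3: N is in s1, which it already visited at step i = 1.
The DFA has 4 states, so the proof of the pumping lemma guarantees a repeated state among the first 4+1 visited; the segment between the two visits is the pumpable y.

s1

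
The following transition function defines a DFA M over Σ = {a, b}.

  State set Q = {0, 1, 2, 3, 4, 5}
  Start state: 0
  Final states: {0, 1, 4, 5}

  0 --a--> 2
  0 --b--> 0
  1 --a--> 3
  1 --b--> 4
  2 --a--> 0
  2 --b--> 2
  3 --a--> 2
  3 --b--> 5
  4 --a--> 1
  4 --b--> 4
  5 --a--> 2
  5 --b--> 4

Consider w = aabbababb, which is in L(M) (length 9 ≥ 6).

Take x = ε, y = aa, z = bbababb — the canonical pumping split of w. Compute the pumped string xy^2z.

xy^2z = ε·aa·aa·bbababb = aaaabbababb.
Reading y = aa takes M from 0 back to 0, so after x·y·y the machine is still in 0, and z then leads to the accepting state 0. Hence aaaabbababb ∈ L(M).

aaaabbababb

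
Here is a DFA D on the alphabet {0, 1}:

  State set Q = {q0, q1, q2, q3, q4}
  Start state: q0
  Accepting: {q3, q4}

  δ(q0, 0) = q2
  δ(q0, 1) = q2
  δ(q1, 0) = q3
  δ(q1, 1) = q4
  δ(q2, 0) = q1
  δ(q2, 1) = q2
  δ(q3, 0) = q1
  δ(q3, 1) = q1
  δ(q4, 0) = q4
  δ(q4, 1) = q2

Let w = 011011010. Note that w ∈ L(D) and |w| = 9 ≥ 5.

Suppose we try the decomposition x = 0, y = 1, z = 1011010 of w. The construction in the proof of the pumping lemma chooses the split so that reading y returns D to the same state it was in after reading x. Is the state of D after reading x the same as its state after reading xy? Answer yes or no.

yes

State sequence: q0 -0-> q2 -1-> q2

After x (step 1): q2. After xy (step 2): q2.
They match, so y = 1 drives D around a cycle from q2 back to itself; pumping y any number of times keeps D in q2 before reading z, and xyⁱz ∈ L(D) for every i ≥ 0.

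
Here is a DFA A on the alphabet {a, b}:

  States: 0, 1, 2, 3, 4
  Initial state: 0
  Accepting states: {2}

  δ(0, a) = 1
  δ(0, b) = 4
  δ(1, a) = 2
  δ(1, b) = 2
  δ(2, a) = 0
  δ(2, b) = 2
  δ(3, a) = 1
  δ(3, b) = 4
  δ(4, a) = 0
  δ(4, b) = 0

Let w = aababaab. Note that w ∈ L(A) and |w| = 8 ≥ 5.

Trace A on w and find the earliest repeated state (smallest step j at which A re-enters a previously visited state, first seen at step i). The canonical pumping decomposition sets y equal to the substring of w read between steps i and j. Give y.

State sequence: 0 -a-> 1 -a-> 2 -b-> 2 -a-> 0 -b-> 4 -a-> 0 -a-> 1 -b-> 2
First repeat at step 3: 2 was already visited.

So i = 2, j = 3, giving x = w[0:2] = aa, y = w[2:3] = b, z = w[3:8] = abaab.
Check: |xy| = 3 ≤ 5 and |y| = 1 ≥ 1. Reading y takes A from 2 back to 2, so every xyⁱz is accepted.
With |Q| = 5, pigeonhole forces a state repeat no later than step 5; the substring read between the first and second visits to that state can be pumped.

b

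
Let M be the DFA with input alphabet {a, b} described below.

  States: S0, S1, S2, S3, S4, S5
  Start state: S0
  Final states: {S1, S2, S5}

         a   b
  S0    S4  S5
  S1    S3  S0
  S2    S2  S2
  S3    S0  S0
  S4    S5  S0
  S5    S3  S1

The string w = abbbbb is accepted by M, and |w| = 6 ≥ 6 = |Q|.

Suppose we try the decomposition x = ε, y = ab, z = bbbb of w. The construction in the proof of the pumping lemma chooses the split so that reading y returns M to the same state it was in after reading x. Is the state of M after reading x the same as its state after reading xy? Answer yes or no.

yes

Run of M on the first 2 characters of w = a b:
  step 0: S0  (start)
  step 1: S4  (read a: S0→S4)
  step 2: S0  (read b: S4→S0)

After x (step 0): S0. After xy (step 2): S0.
They match, so y = ab drives M around a cycle from S0 back to itself; pumping y any number of times keeps M in S0 before reading z, and xyⁱz ∈ L(M) for every i ≥ 0.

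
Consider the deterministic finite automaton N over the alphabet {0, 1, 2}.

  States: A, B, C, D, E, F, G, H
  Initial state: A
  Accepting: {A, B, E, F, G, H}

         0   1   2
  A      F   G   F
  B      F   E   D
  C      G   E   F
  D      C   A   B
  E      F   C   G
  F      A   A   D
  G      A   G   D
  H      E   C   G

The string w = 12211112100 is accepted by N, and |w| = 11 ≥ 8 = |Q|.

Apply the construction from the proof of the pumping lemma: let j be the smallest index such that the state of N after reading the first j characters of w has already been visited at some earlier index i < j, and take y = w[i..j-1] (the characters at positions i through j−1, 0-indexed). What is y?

11

Run of N on w = 1 2 2 1 1 1 1 2 1 0 0:
  step 0: A  (start)
  step 1: G  (read 1: A→G)
  step 2: D  (read 2: G→D)
  step 3: B  (read 2: D→B)
  step 4: E  (read 1: B→E)
  step 5: C  (read 1: E→C)
  step 6: E  (read 1: C→E)   ← first repeat (E seen earlier)
  step 7: C  (read 1: E→C)
  step 8: F  (read 2: C→F)
  step 9: A  (read 1: F→A)
  step 10: F  (read 0: A→F)
  step 11: A  (read 0: F→A)

So i = 4, j = 6, giving x = w[0:4] = 1221, y = w[4:6] = 11, z = w[6:11] = 12100.
Check: |xy| = 6 ≤ 8 and |y| = 2 ≥ 1. Reading y takes N from E back to E, so every xyⁱz is accepted.
The DFA has 8 states, so the proof of the pumping lemma guarantees a repeated state among the first 8+1 visited; the segment between the two visits is the pumpable y.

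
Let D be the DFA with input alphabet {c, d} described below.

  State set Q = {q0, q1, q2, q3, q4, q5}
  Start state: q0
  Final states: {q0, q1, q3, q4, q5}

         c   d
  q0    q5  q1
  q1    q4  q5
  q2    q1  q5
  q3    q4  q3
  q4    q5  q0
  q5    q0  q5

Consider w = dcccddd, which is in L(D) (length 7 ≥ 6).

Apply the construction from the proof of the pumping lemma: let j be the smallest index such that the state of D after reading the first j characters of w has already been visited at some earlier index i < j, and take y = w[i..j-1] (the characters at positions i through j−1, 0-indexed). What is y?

dccc

Run of D on w = d c c c d d d:
  step 0: q0  (start)
  step 1: q1  (read d: q0→q1)
  step 2: q4  (read c: q1→q4)
  step 3: q5  (read c: q4→q5)
  step 4: q0  (read c: q5→q0)   ← first repeat (q0 seen earlier)
  step 5: q1  (read d: q0→q1)
  step 6: q5  (read d: q1→q5)
  step 7: q5  (read d: q5→q5)

So i = 0, j = 4, giving x = w[0:0] = ε, y = w[0:4] = dccc, z = w[4:7] = ddd.
Check: |xy| = 4 ≤ 6 and |y| = 4 ≥ 1. Reading y takes D from q0 back to q0, so every xyⁱz is accepted.
Pumping length from the standard proof: p = 6 (the number of states). The repeated state found above gives |xy| = j ≤ 6 and |y| = j − i ≥ 1.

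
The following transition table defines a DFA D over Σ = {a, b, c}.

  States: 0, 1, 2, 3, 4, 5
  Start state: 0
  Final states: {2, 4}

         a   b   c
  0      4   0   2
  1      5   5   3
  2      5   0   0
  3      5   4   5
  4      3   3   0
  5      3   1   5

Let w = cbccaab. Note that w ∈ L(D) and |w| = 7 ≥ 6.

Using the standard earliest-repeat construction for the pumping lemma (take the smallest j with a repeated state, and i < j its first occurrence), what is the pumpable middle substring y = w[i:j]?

cb

State sequence: 0 -c-> 2 -b-> 0 -c-> 2 -c-> 0 -a-> 4 -a-> 3 -b-> 4
First repeat at step 2: 0 was already visited.

So i = 0, j = 2, giving x = w[0:0] = ε, y = w[0:2] = cb, z = w[2:7] = ccaab.
Check: |xy| = 2 ≤ 6 and |y| = 2 ≥ 1. Reading y takes D from 0 back to 0, so every xyⁱz is accepted.
The DFA has 6 states, so the proof of the pumping lemma guarantees a repeated state among the first 6+1 visited; the segment between the two visits is the pumpable y.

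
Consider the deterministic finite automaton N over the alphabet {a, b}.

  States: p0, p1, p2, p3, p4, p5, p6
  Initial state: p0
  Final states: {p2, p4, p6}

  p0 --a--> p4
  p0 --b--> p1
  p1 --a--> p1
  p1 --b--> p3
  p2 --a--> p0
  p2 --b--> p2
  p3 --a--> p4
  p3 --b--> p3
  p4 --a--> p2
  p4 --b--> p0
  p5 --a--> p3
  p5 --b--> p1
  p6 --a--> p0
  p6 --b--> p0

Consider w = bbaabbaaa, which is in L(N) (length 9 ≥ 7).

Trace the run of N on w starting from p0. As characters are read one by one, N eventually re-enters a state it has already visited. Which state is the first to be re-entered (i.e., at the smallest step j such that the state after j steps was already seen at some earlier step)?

State sequence: p0 -b-> p1 -b-> p3 -a-> p4 -a-> p2 -b-> p2 -b-> p2 -a-> p0 -a-> p4 -a-> p2
First repeat at step 5: p2 was already visited.

The earliest repeat is at step j = 5: N is in p2, which it already visited at step i = 4.
Since N has 7 states, any run of length ≥ 7 visits 7+1 states, so by pigeonhole some state repeats within the first 7 steps — that repeat gives the pumpable loop.

p2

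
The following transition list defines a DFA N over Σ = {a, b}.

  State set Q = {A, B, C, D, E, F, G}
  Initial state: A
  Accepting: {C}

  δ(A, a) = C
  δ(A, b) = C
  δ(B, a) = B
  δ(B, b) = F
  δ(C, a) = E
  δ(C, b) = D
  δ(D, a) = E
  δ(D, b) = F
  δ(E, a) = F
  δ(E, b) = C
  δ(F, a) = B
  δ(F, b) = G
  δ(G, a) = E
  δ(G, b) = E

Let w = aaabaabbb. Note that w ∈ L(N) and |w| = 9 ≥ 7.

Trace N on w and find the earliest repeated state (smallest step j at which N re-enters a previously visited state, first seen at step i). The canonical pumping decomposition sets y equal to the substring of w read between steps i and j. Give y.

State sequence: A -a-> C -a-> E -a-> F -b-> G -a-> E -a-> F -b-> G -b-> E -b-> C
First repeat at step 5: E was already visited.

So i = 2, j = 5, giving x = w[0:2] = aa, y = w[2:5] = aba, z = w[5:9] = abbb.
Check: |xy| = 5 ≤ 7 and |y| = 3 ≥ 1. Reading y takes N from E back to E, so every xyⁱz is accepted.

aba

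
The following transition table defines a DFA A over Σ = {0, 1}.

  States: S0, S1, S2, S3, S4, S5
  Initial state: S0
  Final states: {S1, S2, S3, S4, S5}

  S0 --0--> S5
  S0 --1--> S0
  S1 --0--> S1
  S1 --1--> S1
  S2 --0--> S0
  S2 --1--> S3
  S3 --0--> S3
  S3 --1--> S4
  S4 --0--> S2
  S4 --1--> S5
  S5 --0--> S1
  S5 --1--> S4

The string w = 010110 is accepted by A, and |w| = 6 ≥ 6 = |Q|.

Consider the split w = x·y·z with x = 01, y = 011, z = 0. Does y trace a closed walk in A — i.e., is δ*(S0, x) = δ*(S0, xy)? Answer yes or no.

yes

Run of A on the first 5 characters of w = 0 1 0 1 1:
  step 0: S0  (start)
  step 1: S5  (read 0: S0→S5)
  step 2: S4  (read 1: S5→S4)
  step 3: S2  (read 0: S4→S2)
  step 4: S3  (read 1: S2→S3)
  step 5: S4  (read 1: S3→S4)

After x (step 2): S4. After xy (step 5): S4.
They match, so y = 011 drives A around a cycle from S4 back to itself; pumping y any number of times keeps A in S4 before reading z, and xyⁱz ∈ L(A) for every i ≥ 0.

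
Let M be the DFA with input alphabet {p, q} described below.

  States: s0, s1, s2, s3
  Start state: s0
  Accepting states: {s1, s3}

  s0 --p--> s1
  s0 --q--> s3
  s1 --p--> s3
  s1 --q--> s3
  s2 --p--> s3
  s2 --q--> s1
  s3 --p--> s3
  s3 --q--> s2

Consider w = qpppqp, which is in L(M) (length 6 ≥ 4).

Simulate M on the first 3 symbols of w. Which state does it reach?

State sequence: s0 -q-> s3 -p-> s3 -p-> s3

After reading 3 characters, M is in state s3.
(This kind of state-tracing is the core of the pumping-lemma construction: with 4 states, pigeonhole forces a repeat within the first 4 steps.)

s3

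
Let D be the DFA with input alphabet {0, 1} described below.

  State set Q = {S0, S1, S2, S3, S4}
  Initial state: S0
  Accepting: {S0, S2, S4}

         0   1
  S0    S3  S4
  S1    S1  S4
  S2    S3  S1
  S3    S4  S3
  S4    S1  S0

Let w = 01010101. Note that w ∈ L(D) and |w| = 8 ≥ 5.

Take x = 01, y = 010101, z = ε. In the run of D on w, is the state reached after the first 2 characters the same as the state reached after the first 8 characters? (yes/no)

State sequence: S0 -0-> S3 -1-> S3 -0-> S4 -1-> S0 -0-> S3 -1-> S3 -0-> S4 -1-> S0

After x (step 2): S3. After xy (step 8): S0.
They differ (S3 ≠ S0), so y is not a cycle from the state after x; this split is not the one the pumping-lemma construction produces, and pumping y need not keep the string in L(D).

no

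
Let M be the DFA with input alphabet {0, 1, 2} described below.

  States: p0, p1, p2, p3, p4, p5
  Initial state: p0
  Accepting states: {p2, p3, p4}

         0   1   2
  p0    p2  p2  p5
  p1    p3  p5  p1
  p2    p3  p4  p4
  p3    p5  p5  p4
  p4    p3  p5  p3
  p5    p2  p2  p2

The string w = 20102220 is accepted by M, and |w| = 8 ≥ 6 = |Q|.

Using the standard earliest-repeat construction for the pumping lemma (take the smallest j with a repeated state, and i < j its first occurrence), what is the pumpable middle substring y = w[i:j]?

Run of M on w = 2 0 1 0 2 2 2 0:
  step 0: p0  (start)
  step 1: p5  (read 2: p0→p5)
  step 2: p2  (read 0: p5→p2)
  step 3: p4  (read 1: p2→p4)
  step 4: p3  (read 0: p4→p3)
  step 5: p4  (read 2: p3→p4)   ← first repeat (p4 seen earlier)
  step 6: p3  (read 2: p4→p3)
  step 7: p4  (read 2: p3→p4)
  step 8: p3  (read 0: p4→p3)

So i = 3, j = 5, giving x = w[0:3] = 201, y = w[3:5] = 02, z = w[5:8] = 220.
Check: |xy| = 5 ≤ 6 and |y| = 2 ≥ 1. Reading y takes M from p4 back to p4, so every xyⁱz is accepted.

02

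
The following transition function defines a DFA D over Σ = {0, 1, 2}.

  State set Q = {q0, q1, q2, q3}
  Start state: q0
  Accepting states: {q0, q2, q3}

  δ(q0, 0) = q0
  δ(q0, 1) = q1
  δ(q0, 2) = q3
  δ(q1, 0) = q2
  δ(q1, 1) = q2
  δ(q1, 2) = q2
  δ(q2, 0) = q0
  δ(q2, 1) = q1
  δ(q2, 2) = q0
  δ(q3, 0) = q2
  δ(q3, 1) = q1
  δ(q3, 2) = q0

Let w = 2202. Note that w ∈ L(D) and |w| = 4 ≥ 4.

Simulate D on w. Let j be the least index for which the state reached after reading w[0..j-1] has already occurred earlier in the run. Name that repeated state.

Run of D on w = 2 2 0 2:
  step 0: q0  (start)
  step 1: q3  (read 2: q0→q3)
  step 2: q0  (read 2: q3→q0)   ← first repeat (q0 seen earlier)
  step 3: q0  (read 0: q0→q0)
  step 4: q3  (read 2: q0→q3)

The earliest repeat is at step j = 2: D is in q0, which it already visited at step i = 0.
Pumping length from the standard proof: p = 4 (the number of states). The repeated state found above gives |xy| = j ≤ 4 and |y| = j − i ≥ 1.

q0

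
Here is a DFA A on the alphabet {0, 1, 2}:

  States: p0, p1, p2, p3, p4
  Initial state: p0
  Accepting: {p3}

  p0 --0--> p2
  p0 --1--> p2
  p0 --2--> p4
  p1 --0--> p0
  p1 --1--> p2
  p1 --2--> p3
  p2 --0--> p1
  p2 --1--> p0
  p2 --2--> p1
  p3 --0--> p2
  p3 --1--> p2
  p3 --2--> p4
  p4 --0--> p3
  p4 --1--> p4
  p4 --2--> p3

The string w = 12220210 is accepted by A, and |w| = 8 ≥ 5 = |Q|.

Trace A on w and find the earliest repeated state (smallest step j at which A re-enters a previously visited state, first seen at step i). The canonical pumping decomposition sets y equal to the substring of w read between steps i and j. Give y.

Run of A on w = 1 2 2 2 0 2 1 0:
  step 0: p0  (start)
  step 1: p2  (read 1: p0→p2)
  step 2: p1  (read 2: p2→p1)
  step 3: p3  (read 2: p1→p3)
  step 4: p4  (read 2: p3→p4)
  step 5: p3  (read 0: p4→p3)   ← first repeat (p3 seen earlier)
  step 6: p4  (read 2: p3→p4)
  step 7: p4  (read 1: p4→p4)
  step 8: p3  (read 0: p4→p3)

So i = 3, j = 5, giving x = w[0:3] = 122, y = w[3:5] = 20, z = w[5:8] = 210.
Check: |xy| = 5 ≤ 5 and |y| = 2 ≥ 1. Reading y takes A from p3 back to p3, so every xyⁱz is accepted.
Pumping length from the standard proof: p = 5 (the number of states). The repeated state found above gives |xy| = j ≤ 5 and |y| = j − i ≥ 1.

20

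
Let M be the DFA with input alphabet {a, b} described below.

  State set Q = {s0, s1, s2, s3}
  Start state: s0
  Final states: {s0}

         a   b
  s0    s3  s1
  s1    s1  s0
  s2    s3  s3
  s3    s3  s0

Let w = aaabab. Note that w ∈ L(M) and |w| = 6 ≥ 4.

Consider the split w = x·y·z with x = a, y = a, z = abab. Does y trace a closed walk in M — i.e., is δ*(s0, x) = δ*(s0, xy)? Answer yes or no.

yes

State sequence: s0 -a-> s3 -a-> s3

After x (step 1): s3. After xy (step 2): s3.
They match, so y = a drives M around a cycle from s3 back to itself; pumping y any number of times keeps M in s3 before reading z, and xyⁱz ∈ L(M) for every i ≥ 0.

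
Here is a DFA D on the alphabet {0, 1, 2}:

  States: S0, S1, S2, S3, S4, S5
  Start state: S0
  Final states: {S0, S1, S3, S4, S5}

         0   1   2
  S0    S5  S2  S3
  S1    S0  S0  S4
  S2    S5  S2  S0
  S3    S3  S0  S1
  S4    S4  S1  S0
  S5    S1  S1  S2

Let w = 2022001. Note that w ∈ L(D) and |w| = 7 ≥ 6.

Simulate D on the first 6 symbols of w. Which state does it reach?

State sequence: S0 -2-> S3 -0-> S3 -2-> S1 -2-> S4 -0-> S4 -0-> S4

After reading 6 characters, D is in state S4.
(This kind of state-tracing is the core of the pumping-lemma construction: with 6 states, pigeonhole forces a repeat within the first 6 steps.)

S4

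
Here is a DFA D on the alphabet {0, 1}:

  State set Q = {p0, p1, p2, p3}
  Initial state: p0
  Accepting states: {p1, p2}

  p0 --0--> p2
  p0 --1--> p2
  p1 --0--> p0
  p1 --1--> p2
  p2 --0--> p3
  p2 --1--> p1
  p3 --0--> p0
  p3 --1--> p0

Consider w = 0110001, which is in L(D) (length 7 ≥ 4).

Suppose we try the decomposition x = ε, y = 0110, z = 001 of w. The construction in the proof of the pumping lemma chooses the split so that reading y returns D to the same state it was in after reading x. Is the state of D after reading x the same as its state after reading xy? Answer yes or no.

no

State sequence: p0 -0-> p2 -1-> p1 -1-> p2 -0-> p3

After x (step 0): p0. After xy (step 4): p3.
They differ (p0 ≠ p3), so y is not a cycle from the state after x; this split is not the one the pumping-lemma construction produces, and pumping y need not keep the string in L(D).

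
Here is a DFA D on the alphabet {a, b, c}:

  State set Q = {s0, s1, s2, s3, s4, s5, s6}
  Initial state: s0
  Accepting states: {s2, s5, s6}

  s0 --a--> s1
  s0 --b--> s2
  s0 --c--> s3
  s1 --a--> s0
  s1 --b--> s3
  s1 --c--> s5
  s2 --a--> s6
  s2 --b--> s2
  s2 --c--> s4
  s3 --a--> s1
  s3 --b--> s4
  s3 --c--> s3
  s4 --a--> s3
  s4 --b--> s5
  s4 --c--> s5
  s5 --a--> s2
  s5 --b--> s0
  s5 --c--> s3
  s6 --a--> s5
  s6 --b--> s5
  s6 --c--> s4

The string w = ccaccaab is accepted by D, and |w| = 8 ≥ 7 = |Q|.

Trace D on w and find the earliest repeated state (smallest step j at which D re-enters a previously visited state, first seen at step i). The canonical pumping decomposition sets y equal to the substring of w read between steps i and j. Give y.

State sequence: s0 -c-> s3 -c-> s3 -a-> s1 -c-> s5 -c-> s3 -a-> s1 -a-> s0 -b-> s2
First repeat at step 2: s3 was already visited.

So i = 1, j = 2, giving x = w[0:1] = c, y = w[1:2] = c, z = w[2:8] = accaab.
Check: |xy| = 2 ≤ 7 and |y| = 1 ≥ 1. Reading y takes D from s3 back to s3, so every xyⁱz is accepted.

c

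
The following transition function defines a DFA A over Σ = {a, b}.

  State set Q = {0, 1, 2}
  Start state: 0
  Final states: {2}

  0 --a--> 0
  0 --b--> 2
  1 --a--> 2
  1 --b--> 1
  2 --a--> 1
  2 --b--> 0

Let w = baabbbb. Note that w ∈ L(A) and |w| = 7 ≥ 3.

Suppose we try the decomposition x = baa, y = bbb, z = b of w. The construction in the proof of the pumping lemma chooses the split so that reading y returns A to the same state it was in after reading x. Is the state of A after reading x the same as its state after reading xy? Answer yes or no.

no

Run of A on the first 6 characters of w = b a a b b b:
  step 0: 0  (start)
  step 1: 2  (read b: 0→2)
  step 2: 1  (read a: 2→1)
  step 3: 2  (read a: 1→2)
  step 4: 0  (read b: 2→0)
  step 5: 2  (read b: 0→2)
  step 6: 0  (read b: 2→0)

After x (step 3): 2. After xy (step 6): 0.
They differ (2 ≠ 0), so y is not a cycle from the state after x; this split is not the one the pumping-lemma construction produces, and pumping y need not keep the string in L(A).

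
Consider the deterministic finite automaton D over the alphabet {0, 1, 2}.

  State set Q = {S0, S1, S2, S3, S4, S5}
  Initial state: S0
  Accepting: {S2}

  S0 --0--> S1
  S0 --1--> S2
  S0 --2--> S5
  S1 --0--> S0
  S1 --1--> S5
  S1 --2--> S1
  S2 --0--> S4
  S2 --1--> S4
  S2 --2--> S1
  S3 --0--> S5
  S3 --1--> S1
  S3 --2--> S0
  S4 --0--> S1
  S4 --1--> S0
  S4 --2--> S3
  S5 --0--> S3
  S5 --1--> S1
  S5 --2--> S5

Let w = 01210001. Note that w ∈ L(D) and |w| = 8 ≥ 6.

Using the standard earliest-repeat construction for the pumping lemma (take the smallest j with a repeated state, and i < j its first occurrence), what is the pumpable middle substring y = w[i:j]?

State sequence: S0 -0-> S1 -1-> S5 -2-> S5 -1-> S1 -0-> S0 -0-> S1 -0-> S0 -1-> S2
First repeat at step 3: S5 was already visited.

So i = 2, j = 3, giving x = w[0:2] = 01, y = w[2:3] = 2, z = w[3:8] = 10001.
Check: |xy| = 3 ≤ 6 and |y| = 1 ≥ 1. Reading y takes D from S5 back to S5, so every xyⁱz is accepted.

2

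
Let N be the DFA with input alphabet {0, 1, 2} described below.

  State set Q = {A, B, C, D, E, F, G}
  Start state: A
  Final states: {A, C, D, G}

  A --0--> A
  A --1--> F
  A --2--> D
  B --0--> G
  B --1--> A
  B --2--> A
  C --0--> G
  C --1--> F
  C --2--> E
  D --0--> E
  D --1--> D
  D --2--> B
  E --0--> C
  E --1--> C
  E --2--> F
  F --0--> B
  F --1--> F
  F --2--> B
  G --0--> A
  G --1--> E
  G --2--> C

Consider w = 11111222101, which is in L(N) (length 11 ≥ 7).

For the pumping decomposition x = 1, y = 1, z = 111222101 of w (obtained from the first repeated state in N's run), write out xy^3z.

1111111222101

xy^3z = 1·1·1·1·111222101 = 1111111222101.
Reading y = 1 takes N from F back to F, so after x·y·y·y the machine is still in F, and z then leads to the accepting state C. Hence 1111111222101 ∈ L(N).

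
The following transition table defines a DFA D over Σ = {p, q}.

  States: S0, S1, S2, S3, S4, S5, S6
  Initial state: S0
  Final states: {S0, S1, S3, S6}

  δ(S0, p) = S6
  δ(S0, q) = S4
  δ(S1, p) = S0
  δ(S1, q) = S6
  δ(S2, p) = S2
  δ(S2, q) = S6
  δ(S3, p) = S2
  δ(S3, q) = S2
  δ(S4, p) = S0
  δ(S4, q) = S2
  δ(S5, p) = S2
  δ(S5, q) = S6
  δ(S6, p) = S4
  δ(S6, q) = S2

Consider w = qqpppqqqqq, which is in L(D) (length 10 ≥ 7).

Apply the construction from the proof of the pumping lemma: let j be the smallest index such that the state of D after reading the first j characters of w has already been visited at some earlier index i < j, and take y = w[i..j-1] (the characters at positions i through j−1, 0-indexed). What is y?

p

Run of D on w = q q p p p q q q q q:
  step 0: S0  (start)
  step 1: S4  (read q: S0→S4)
  step 2: S2  (read q: S4→S2)
  step 3: S2  (read p: S2→S2)   ← first repeat (S2 seen earlier)
  step 4: S2  (read p: S2→S2)
  step 5: S2  (read p: S2→S2)
  step 6: S6  (read q: S2→S6)
  step 7: S2  (read q: S6→S2)
  step 8: S6  (read q: S2→S6)
  step 9: S2  (read q: S6→S2)
  step 10: S6  (read q: S2→S6)

So i = 2, j = 3, giving x = w[0:2] = qq, y = w[2:3] = p, z = w[3:10] = ppqqqqq.
Check: |xy| = 3 ≤ 7 and |y| = 1 ≥ 1. Reading y takes D from S2 back to S2, so every xyⁱz is accepted.
Pumping length from the standard proof: p = 7 (the number of states). The repeated state found above gives |xy| = j ≤ 7 and |y| = j − i ≥ 1.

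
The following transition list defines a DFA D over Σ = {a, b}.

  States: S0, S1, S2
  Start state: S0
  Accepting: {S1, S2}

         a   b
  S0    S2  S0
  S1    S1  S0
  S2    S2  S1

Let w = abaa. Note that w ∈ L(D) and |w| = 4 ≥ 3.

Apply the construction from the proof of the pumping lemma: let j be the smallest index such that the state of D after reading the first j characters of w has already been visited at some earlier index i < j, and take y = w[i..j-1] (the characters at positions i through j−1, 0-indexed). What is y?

a

Run of D on w = a b a a:
  step 0: S0  (start)
  step 1: S2  (read a: S0→S2)
  step 2: S1  (read b: S2→S1)
  step 3: S1  (read a: S1→S1)   ← first repeat (S1 seen earlier)
  step 4: S1  (read a: S1→S1)

So i = 2, j = 3, giving x = w[0:2] = ab, y = w[2:3] = a, z = w[3:4] = a.
Check: |xy| = 3 ≤ 3 and |y| = 1 ≥ 1. Reading y takes D from S1 back to S1, so every xyⁱz is accepted.
With |Q| = 3, pigeonhole forces a state repeat no later than step 3; the substring read between the first and second visits to that state can be pumped.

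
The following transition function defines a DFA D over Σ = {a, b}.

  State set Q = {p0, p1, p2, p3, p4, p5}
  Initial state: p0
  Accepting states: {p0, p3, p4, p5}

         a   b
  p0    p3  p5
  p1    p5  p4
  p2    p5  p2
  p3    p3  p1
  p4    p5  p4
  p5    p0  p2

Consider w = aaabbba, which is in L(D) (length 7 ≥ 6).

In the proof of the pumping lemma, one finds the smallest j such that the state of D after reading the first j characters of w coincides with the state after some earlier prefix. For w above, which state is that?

State sequence: p0 -a-> p3 -a-> p3 -a-> p3 -b-> p1 -b-> p4 -b-> p4 -a-> p5
First repeat at step 2: p3 was already visited.

The earliest repeat is at step j = 2: D is in p3, which it already visited at step i = 1.
Since D has 6 states, any run of length ≥ 6 visits 6+1 states, so by pigeonhole some state repeats within the first 6 steps — that repeat gives the pumpable loop.

p3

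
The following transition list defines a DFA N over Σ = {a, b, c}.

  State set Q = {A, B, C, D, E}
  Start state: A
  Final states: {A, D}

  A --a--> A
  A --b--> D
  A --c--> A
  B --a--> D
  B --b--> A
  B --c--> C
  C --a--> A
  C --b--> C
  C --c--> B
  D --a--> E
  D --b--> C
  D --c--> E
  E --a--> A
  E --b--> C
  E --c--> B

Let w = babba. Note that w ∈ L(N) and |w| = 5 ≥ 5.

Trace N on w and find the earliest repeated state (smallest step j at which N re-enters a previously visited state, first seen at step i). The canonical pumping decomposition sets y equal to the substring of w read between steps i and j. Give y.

State sequence: A -b-> D -a-> E -b-> C -b-> C -a-> A
First repeat at step 4: C was already visited.

So i = 3, j = 4, giving x = w[0:3] = bab, y = w[3:4] = b, z = w[4:5] = a.
Check: |xy| = 4 ≤ 5 and |y| = 1 ≥ 1. Reading y takes N from C back to C, so every xyⁱz is accepted.
With |Q| = 5, pigeonhole forces a state repeat no later than step 5; the substring read between the first and second visits to that state can be pumped.

b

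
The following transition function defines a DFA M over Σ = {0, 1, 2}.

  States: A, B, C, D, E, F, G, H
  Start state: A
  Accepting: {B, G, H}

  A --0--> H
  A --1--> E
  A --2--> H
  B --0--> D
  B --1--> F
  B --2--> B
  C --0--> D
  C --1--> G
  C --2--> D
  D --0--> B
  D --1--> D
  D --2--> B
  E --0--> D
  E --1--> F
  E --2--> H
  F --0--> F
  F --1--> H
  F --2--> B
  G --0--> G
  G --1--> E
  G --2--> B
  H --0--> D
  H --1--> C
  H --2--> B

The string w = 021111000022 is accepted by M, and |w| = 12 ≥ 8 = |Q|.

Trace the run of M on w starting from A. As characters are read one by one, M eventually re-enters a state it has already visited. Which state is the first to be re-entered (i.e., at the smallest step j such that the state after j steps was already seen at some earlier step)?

H

Run of M on w = 0 2 1 1 1 1 0 0 0 0 2 2:
  step 0: A  (start)
  step 1: H  (read 0: A→H)
  step 2: B  (read 2: H→B)
  step 3: F  (read 1: B→F)
  step 4: H  (read 1: F→H)   ← first repeat (H seen earlier)
  step 5: C  (read 1: H→C)
  step 6: G  (read 1: C→G)
  step 7: G  (read 0: G→G)
  step 8: G  (read 0: G→G)
  step 9: G  (read 0: G→G)
  step 10: G  (read 0: G→G)
  step 11: B  (read 2: G→B)
  step 12: B  (read 2: B→B)

The earliest repeat is at step j = 4: M is in H, which it already visited at step i = 1.
The DFA has 8 states, so the proof of the pumping lemma guarantees a repeated state among the first 8+1 visited; the segment between the two visits is the pumpable y.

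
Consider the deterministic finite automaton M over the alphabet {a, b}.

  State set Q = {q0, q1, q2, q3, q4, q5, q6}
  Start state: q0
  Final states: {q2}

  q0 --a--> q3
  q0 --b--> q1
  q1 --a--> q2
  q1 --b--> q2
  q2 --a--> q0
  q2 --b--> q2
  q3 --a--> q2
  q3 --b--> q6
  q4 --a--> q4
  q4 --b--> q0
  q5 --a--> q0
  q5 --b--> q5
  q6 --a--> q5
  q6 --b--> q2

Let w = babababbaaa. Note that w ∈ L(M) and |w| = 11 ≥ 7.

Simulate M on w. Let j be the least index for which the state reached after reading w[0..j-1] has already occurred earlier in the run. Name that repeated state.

Run of M on w = b a b a b a b b a a a:
  step 0: q0  (start)
  step 1: q1  (read b: q0→q1)
  step 2: q2  (read a: q1→q2)
  step 3: q2  (read b: q2→q2)   ← first repeat (q2 seen earlier)
  step 4: q0  (read a: q2→q0)
  step 5: q1  (read b: q0→q1)
  step 6: q2  (read a: q1→q2)
  step 7: q2  (read b: q2→q2)
  step 8: q2  (read b: q2→q2)
  step 9: q0  (read a: q2→q0)
  step 10: q3  (read a: q0→q3)
  step 11: q2  (read a: q3→q2)

The earliest repeat is at step j = 3: M is in q2, which it already visited at step i = 2.
Pumping length from the standard proof: p = 7 (the number of states). The repeated state found above gives |xy| = j ≤ 7 and |y| = j − i ≥ 1.

q2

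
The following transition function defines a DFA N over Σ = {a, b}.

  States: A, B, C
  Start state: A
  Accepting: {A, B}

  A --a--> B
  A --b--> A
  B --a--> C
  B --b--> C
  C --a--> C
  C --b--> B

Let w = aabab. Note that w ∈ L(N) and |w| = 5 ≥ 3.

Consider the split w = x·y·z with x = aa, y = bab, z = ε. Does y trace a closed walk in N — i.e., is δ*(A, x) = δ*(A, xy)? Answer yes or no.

Run of N on the first 5 characters of w = a a b a b:
  step 0: A  (start)
  step 1: B  (read a: A→B)
  step 2: C  (read a: B→C)
  step 3: B  (read b: C→B)
  step 4: C  (read a: B→C)
  step 5: B  (read b: C→B)

After x (step 2): C. After xy (step 5): B.
They differ (C ≠ B), so y is not a cycle from the state after x; this split is not the one the pumping-lemma construction produces, and pumping y need not keep the string in L(N).

no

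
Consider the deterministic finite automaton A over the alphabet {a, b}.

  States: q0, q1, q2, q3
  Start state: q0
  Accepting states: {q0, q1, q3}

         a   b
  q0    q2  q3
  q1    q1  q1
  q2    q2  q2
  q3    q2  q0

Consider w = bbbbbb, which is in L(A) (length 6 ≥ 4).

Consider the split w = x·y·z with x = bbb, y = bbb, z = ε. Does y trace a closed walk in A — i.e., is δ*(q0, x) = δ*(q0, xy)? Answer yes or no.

Run of A on the first 6 characters of w = b b b b b b:
  step 0: q0  (start)
  step 1: q3  (read b: q0→q3)
  step 2: q0  (read b: q3→q0)
  step 3: q3  (read b: q0→q3)
  step 4: q0  (read b: q3→q0)
  step 5: q3  (read b: q0→q3)
  step 6: q0  (read b: q3→q0)

After x (step 3): q3. After xy (step 6): q0.
They differ (q3 ≠ q0), so y is not a cycle from the state after x; this split is not the one the pumping-lemma construction produces, and pumping y need not keep the string in L(A).

no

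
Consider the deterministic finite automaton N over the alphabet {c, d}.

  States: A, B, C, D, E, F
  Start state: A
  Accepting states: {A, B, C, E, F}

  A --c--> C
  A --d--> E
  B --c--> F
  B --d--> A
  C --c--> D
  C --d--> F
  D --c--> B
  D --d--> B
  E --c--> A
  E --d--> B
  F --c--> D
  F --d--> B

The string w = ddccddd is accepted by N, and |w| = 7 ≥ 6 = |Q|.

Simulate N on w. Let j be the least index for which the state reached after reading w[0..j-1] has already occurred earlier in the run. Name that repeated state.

B

State sequence: A -d-> E -d-> B -c-> F -c-> D -d-> B -d-> A -d-> E
First repeat at step 5: B was already visited.

The earliest repeat is at step j = 5: N is in B, which it already visited at step i = 2.
Pumping length from the standard proof: p = 6 (the number of states). The repeated state found above gives |xy| = j ≤ 6 and |y| = j − i ≥ 1.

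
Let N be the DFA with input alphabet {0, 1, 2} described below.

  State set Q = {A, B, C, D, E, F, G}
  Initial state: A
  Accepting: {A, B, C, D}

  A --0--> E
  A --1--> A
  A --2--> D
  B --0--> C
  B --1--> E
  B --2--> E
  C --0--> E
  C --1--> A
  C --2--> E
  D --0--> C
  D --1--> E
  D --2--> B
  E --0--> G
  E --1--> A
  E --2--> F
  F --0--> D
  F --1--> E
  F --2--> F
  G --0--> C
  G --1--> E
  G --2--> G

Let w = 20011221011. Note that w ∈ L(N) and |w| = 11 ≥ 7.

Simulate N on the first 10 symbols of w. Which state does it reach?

E

Run of N on the first 10 characters of w = 2 0 0 1 1 2 2 1 0 1:
  step 0: A  (start)
  step 1: D  (read 2: A→D)
  step 2: C  (read 0: D→C)
  step 3: E  (read 0: C→E)
  step 4: A  (read 1: E→A)
  step 5: A  (read 1: A→A)
  step 6: D  (read 2: A→D)
  step 7: B  (read 2: D→B)
  step 8: E  (read 1: B→E)
  step 9: G  (read 0: E→G)
  step 10: E  (read 1: G→E)

After reading 10 characters, N is in state E.
(This kind of state-tracing is the core of the pumping-lemma construction: with 7 states, pigeonhole forces a repeat within the first 7 steps.)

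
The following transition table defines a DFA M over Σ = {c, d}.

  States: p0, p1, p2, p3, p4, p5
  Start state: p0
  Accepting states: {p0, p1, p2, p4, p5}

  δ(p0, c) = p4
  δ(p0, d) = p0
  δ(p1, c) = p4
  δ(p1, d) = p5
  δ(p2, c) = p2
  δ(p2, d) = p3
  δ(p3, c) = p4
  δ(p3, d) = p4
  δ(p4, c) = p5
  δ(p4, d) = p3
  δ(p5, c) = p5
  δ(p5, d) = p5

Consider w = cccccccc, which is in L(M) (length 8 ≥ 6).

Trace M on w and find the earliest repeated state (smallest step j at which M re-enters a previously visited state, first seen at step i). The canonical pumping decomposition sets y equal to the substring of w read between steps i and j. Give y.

c

State sequence: p0 -c-> p4 -c-> p5 -c-> p5 -c-> p5 -c-> p5 -c-> p5 -c-> p5 -c-> p5
First repeat at step 3: p5 was already visited.

So i = 2, j = 3, giving x = w[0:2] = cc, y = w[2:3] = c, z = w[3:8] = ccccc.
Check: |xy| = 3 ≤ 6 and |y| = 1 ≥ 1. Reading y takes M from p5 back to p5, so every xyⁱz is accepted.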